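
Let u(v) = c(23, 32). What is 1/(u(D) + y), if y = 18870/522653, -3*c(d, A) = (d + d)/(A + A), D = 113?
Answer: -50174688/10209499 ≈ -4.9145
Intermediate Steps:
c(d, A) = -d/(3*A) (c(d, A) = -(d + d)/(3*(A + A)) = -2*d/(3*(2*A)) = -2*d*1/(2*A)/3 = -d/(3*A))
u(v) = -23/96 (u(v) = -1/3*23/32 = -1/3*23*1/32 = -23/96)
y = 18870/522653 (y = 18870*(1/522653) = 18870/522653 ≈ 0.036104)
1/(u(D) + y) = 1/(-23/96 + 18870/522653) = 1/(-10209499/50174688) = -50174688/10209499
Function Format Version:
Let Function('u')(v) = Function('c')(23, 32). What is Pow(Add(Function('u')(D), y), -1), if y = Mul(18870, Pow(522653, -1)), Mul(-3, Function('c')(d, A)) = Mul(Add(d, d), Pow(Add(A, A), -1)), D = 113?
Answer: Rational(-50174688, 10209499) ≈ -4.9145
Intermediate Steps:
Function('c')(d, A) = Mul(Rational(-1, 3), d, Pow(A, -1)) (Function('c')(d, A) = Mul(Rational(-1, 3), Mul(Add(d, d), Pow(Add(A, A), -1))) = Mul(Rational(-1, 3), Mul(Mul(2, d), Pow(Mul(2, A), -1))) = Mul(Rational(-1, 3), Mul(Mul(2, d), Mul(Rational(1, 2), Pow(A, -1)))) = Mul(Rational(-1, 3), Mul(d, Pow(A, -1))) = Mul(Rational(-1, 3), d, Pow(A, -1)))
Function('u')(v) = Rational(-23, 96) (Function('u')(v) = Mul(Rational(-1, 3), 23, Pow(32, -1)) = Mul(Rational(-1, 3), 23, Rational(1, 32)) = Rational(-23, 96))
y = Rational(18870, 522653) (y = Mul(18870, Rational(1, 522653)) = Rational(18870, 522653) ≈ 0.036104)
Pow(Add(Function('u')(D), y), -1) = Pow(Add(Rational(-23, 96), Rational(18870, 522653)), -1) = Pow(Rational(-10209499, 50174688), -1) = Rational(-50174688, 10209499)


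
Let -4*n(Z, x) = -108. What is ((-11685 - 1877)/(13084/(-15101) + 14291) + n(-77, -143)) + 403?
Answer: 92587182248/215795307 ≈ 429.05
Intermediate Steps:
n(Z, x) = 27 (n(Z, x) = -1/4*(-108) = 27)
((-11685 - 1877)/(13084/(-15101) + 14291) + n(-77, -143)) + 403 = ((-11685 - 1877)/(13084/(-15101) + 14291) + 27) + 403 = (-13562/(13084*(-1/15101) + 14291) + 27) + 403 = (-13562/(-13084/15101 + 14291) + 27) + 403 = (-13562/215795307/15101 + 27) + 403 = (-13562*15101/215795307 + 27) + 403 = (-204799762/215795307 + 27) + 403 = 5621673527/215795307 + 403 = 92587182248/215795307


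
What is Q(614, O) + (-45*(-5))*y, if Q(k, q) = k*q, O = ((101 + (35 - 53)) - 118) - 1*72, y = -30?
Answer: -72448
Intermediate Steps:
O = -107 (O = ((101 - 18) - 118) - 72 = (83 - 118) - 72 = -35 - 72 = -107)
Q(614, O) + (-45*(-5))*y = 614*(-107) - 45*(-5)*(-30) = -65698 + 225*(-30) = -65698 - 6750 = -72448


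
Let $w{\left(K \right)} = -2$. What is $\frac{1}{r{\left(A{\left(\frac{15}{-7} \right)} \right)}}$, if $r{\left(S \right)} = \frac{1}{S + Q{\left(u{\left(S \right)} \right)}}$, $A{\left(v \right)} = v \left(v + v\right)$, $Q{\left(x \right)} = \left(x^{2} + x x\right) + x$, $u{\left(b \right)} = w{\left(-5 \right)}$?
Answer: $\frac{744}{49} \approx 15.184$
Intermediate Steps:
$u{\left(b \right)} = -2$
$Q{\left(x \right)} = x + 2 x^{2}$ ($Q{\left(x \right)} = \left(x^{2} + x^{2}\right) + x = 2 x^{2} + x = x + 2 x^{2}$)
$A{\left(v \right)} = 2 v^{2}$ ($A{\left(v \right)} = v 2 v = 2 v^{2}$)
$r{\left(S \right)} = \frac{1}{6 + S}$ ($r{\left(S \right)} = \frac{1}{S - 2 \left(1 + 2 \left(-2\right)\right)} = \frac{1}{S - 2 \left(1 - 4\right)} = \frac{1}{S - -6} = \frac{1}{S + 6} = \frac{1}{6 + S}$)
$\frac{1}{r{\left(A{\left(\frac{15}{-7} \right)} \right)}} = \frac{1}{\frac{1}{6 + 2 \left(\frac{15}{-7}\right)^{2}}} = \frac{1}{\frac{1}{6 + 2 \left(15 \left(- \frac{1}{7}\right)\right)^{2}}} = \frac{1}{\frac{1}{6 + 2 \left(- \frac{15}{7}\right)^{2}}} = \frac{1}{\frac{1}{6 + 2 \cdot \frac{225}{49}}} = \frac{1}{\frac{1}{6 + \frac{450}{49}}} = \frac{1}{\frac{1}{\frac{744}{49}}} = \frac{1}{\frac{49}{744}} = \frac{744}{49}$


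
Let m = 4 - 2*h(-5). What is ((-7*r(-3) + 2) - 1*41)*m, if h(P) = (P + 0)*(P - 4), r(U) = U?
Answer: 1548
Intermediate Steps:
h(P) = P*(-4 + P)
m = -86 (m = 4 - (-10)*(-4 - 5) = 4 - (-10)*(-9) = 4 - 2*45 = 4 - 90 = -86)
((-7*r(-3) + 2) - 1*41)*m = ((-7*(-3) + 2) - 1*41)*(-86) = ((21 + 2) - 41)*(-86) = (23 - 41)*(-86) = -18*(-86) = 1548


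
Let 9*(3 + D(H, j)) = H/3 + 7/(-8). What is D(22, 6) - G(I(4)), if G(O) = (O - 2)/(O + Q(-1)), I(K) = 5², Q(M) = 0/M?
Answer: -17293/5400 ≈ -3.2024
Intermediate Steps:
D(H, j) = -223/72 + H/27 (D(H, j) = -3 + (H/3 + 7/(-8))/9 = -3 + (H*(⅓) + 7*(-⅛))/9 = -3 + (H/3 - 7/8)/9 = -3 + (-7/8 + H/3)/9 = -3 + (-7/72 + H/27) = -223/72 + H/27)
Q(M) = 0
I(K) = 25
G(O) = (-2 + O)/O (G(O) = (O - 2)/(O + 0) = (-2 + O)/O)
D(22, 6) - G(I(4)) = (-223/72 + (1/27)*22) - (-2 + 25)/25 = (-223/72 + 22/27) - 23/25 = -493/216 - 1*23/25 = -493/216 - 23/25 = -17293/5400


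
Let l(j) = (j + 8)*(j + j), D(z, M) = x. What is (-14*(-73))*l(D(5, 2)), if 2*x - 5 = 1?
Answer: 67452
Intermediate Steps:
x = 3 (x = 5/2 + (½)*1 = 5/2 + ½ = 3)
D(z, M) = 3
l(j) = 2*j*(8 + j) (l(j) = (8 + j)*(2*j) = 2*j*(8 + j))
(-14*(-73))*l(D(5, 2)) = (-14*(-73))*(2*3*(8 + 3)) = 1022*(2*3*11) = 1022*66 = 67452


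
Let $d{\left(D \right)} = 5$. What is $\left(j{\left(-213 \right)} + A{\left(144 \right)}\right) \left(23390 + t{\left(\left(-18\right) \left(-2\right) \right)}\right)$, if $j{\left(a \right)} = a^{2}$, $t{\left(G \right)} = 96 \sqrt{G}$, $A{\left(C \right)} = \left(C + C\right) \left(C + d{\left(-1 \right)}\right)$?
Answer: $2115742446$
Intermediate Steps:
$A{\left(C \right)} = 2 C \left(5 + C\right)$ ($A{\left(C \right)} = \left(C + C\right) \left(C + 5\right) = 2 C \left(5 + C\right)$)
$\left(j{\left(-213 \right)} + A{\left(144 \right)}\right) \left(23390 + t{\left(\left(-18\right) \left(-2\right) \right)}\right) = \left(\left(-213\right)^{2} + 2 \cdot 144 \left(5 + 144\right)\right) \left(23390 + 96 \sqrt{\left(-18\right) \left(-2\right)}\right) = \left(45369 + 2 \cdot 144 \cdot 149\right) \left(23390 + 96 \sqrt{36}\right) = \left(45369 + 42912\right) \left(23390 + 96 \cdot 6\right) = 88281 \left(23390 + 576\right) = 88281 \cdot 23966 = 2115742446$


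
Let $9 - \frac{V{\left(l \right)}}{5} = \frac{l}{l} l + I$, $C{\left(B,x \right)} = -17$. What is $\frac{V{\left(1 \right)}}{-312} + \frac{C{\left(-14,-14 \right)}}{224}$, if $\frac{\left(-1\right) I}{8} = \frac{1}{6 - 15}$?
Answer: $- \frac{14927}{78624} \approx -0.18985$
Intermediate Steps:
$I = \frac{8}{9}$ ($I = - \frac{8}{6 - 15} = - \frac{8}{-9} = \left(-8\right) \left(- \frac{1}{9}\right) = \frac{8}{9} \approx 0.88889$)
$V{\left(l \right)} = \frac{365}{9} - 5 l$ ($V{\left(l \right)} = 45 - 5 \left(\frac{l}{l} l + \frac{8}{9}\right) = 45 - 5 \left(1 l + \frac{8}{9}\right) = 45 - 5 \left(l + \frac{8}{9}\right) = 45 - 5 \left(\frac{8}{9} + l\right) = 45 - \left(\frac{40}{9} + 5 l\right) = \frac{365}{9} - 5 l$)
$\frac{V{\left(1 \right)}}{-312} + \frac{C{\left(-14,-14 \right)}}{224} = \frac{\frac{365}{9} - 5}{-312} - \frac{17}{224} = \left(\frac{365}{9} - 5\right) \left(- \frac{1}{312}\right) - \frac{17}{224} = \frac{320}{9} \left(- \frac{1}{312}\right) - \frac{17}{224} = - \frac{40}{351} - \frac{17}{224} = - \frac{14927}{78624}$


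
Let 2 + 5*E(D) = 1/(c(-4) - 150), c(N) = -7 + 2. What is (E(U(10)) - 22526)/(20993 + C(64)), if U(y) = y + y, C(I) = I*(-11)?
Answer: -17457961/15723975 ≈ -1.1103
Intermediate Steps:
c(N) = -5
C(I) = -11*I
U(y) = 2*y
E(D) = -311/775 (E(D) = -2/5 + 1/(5*(-5 - 150)) = -2/5 + (1/5)/(-155) = -2/5 + (1/5)*(-1/155) = -2/5 - 1/775 = -311/775)
(E(U(10)) - 22526)/(20993 + C(64)) = (-311/775 - 22526)/(20993 - 11*64) = -17457961/(775*(20993 - 704)) = -17457961/775/20289 = -17457961/775*1/20289 = -17457961/15723975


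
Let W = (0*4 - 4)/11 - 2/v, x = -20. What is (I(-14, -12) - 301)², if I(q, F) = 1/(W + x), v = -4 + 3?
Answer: 3698220969/40804 ≈ 90634.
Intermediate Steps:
v = -1
W = 18/11 (W = (0*4 - 4)/11 - 2/(-1) = (0 - 4)*(1/11) - 2*(-1) = -4*1/11 + 2 = -4/11 + 2 = 18/11 ≈ 1.6364)
I(q, F) = -11/202 (I(q, F) = 1/(18/11 - 20) = 1/(-202/11) = -11/202)
(I(-14, -12) - 301)² = (-11/202 - 301)² = (-60813/202)² = 3698220969/40804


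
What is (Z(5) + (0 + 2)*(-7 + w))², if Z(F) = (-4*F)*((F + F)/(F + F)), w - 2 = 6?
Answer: 324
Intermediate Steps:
w = 8 (w = 2 + 6 = 8)
Z(F) = -4*F (Z(F) = (-4*F)*((2*F)/((2*F))) = (-4*F)*((2*F)*(1/(2*F))) = -4*F*1 = -4*F)
(Z(5) + (0 + 2)*(-7 + w))² = (-4*5 + (0 + 2)*(-7 + 8))² = (-20 + 2*1)² = (-20 + 2)² = (-18)² = 324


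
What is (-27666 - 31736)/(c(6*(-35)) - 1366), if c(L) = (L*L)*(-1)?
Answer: 29701/22733 ≈ 1.3065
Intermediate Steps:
c(L) = -L**2 (c(L) = L**2*(-1) = -L**2)
(-27666 - 31736)/(c(6*(-35)) - 1366) = (-27666 - 31736)/(-(6*(-35))**2 - 1366) = -59402/(-1*(-210)**2 - 1366) = -59402/(-1*44100 - 1366) = -59402/(-44100 - 1366) = -59402/(-45466) = -59402*(-1/45466) = 29701/22733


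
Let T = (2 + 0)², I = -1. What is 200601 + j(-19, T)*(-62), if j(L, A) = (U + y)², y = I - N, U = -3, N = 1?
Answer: 199051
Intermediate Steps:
T = 4 (T = 2² = 4)
y = -2 (y = -1 - 1*1 = -1 - 1 = -2)
j(L, A) = 25 (j(L, A) = (-3 - 2)² = (-5)² = 25)
200601 + j(-19, T)*(-62) = 200601 + 25*(-62) = 200601 - 1550 = 199051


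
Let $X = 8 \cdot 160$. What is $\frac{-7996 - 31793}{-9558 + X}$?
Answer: $\frac{39789}{8278} \approx 4.8066$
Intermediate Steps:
$X = 1280$
$\frac{-7996 - 31793}{-9558 + X} = \frac{-7996 - 31793}{-9558 + 1280} = - \frac{39789}{-8278} = \left(-39789\right) \left(- \frac{1}{8278}\right) = \frac{39789}{8278}$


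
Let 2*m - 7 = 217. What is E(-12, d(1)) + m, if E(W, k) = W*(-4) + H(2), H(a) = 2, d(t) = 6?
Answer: 162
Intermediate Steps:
m = 112 (m = 7/2 + (½)*217 = 7/2 + 217/2 = 112)
E(W, k) = 2 - 4*W (E(W, k) = W*(-4) + 2 = -4*W + 2 = 2 - 4*W)
E(-12, d(1)) + m = (2 - 4*(-12)) + 112 = (2 + 48) + 112 = 50 + 112 = 162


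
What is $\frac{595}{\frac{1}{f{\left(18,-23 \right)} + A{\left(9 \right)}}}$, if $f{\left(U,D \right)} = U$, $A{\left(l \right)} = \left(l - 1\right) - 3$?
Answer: $13685$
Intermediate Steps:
$A{\left(l \right)} = -4 + l$ ($A{\left(l \right)} = \left(-1 + l\right) - 3 = -4 + l$)
$\frac{595}{\frac{1}{f{\left(18,-23 \right)} + A{\left(9 \right)}}} = \frac{595}{\frac{1}{18 + \left(-4 + 9\right)}} = \frac{595}{\frac{1}{18 + 5}} = \frac{595}{\frac{1}{23}} = 595 \frac{1}{\frac{1}{23}} = 595 \cdot 23 = 13685$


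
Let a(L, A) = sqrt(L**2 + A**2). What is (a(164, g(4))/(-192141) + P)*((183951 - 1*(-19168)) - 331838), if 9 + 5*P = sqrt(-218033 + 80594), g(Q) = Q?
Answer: 1158471/5 + 14931404*sqrt(2)/192141 - 386157*I*sqrt(15271)/5 ≈ 2.318e+5 - 9.5439e+6*I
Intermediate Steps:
a(L, A) = sqrt(A**2 + L**2)
P = -9/5 + 3*I*sqrt(15271)/5 (P = -9/5 + sqrt(-218033 + 80594)/5 = -9/5 + sqrt(-137439)/5 = -9/5 + (3*I*sqrt(15271))/5 = -9/5 + 3*I*sqrt(15271)/5 ≈ -1.8 + 74.146*I)
(a(164, g(4))/(-192141) + P)*((183951 - 1*(-19168)) - 331838) = (sqrt(4**2 + 164**2)/(-192141) + (-9/5 + 3*I*sqrt(15271)/5))*((183951 - 1*(-19168)) - 331838) = (sqrt(16 + 26896)*(-1/192141) + (-9/5 + 3*I*sqrt(15271)/5))*((183951 + 19168) - 331838) = (sqrt(26912)*(-1/192141) + (-9/5 + 3*I*sqrt(15271)/5))*(203119 - 331838) = ((116*sqrt(2))*(-1/192141) + (-9/5 + 3*I*sqrt(15271)/5))*(-128719) = (-116*sqrt(2)/192141 + (-9/5 + 3*I*sqrt(15271)/5))*(-128719) = (-9/5 - 116*sqrt(2)/192141 + 3*I*sqrt(15271)/5)*(-128719) = 1158471/5 + 14931404*sqrt(2)/192141 - 386157*I*sqrt(15271)/5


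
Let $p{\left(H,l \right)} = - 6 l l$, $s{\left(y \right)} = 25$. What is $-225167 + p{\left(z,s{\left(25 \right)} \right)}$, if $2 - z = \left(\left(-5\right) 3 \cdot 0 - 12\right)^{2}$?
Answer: $-228917$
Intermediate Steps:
$z = -142$ ($z = 2 - \left(\left(-5\right) 3 \cdot 0 - 12\right)^{2} = 2 - \left(\left(-15\right) 0 - 12\right)^{2} = 2 - \left(0 - 12\right)^{2} = 2 - \left(-12\right)^{2} = 2 - 144 = -142$)
$p{\left(H,l \right)} = - 6 l^{2}$
$-225167 + p{\left(z,s{\left(25 \right)} \right)} = -225167 - 6 \cdot 25^{2} = -225167 - 3750 = -228917$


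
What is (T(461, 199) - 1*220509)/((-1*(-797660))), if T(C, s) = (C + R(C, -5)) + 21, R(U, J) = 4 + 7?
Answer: -55004/199415 ≈ -0.27583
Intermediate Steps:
R(U, J) = 11
T(C, s) = 32 + C (T(C, s) = (C + 11) + 21 = (11 + C) + 21 = 32 + C)
(T(461, 199) - 1*220509)/((-1*(-797660))) = ((32 + 461) - 1*220509)/((-1*(-797660))) = (493 - 220509)/797660 = -220016*1/797660 = -55004/199415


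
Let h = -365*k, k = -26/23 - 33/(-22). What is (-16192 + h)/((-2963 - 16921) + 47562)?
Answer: -107291/181884 ≈ -0.58989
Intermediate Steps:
k = 17/46 (k = -26*1/23 - 33*(-1/22) = -26/23 + 3/2 = 17/46 ≈ 0.36957)
h = -6205/46 (h = -365*17/46 = -6205/46 ≈ -134.89)
(-16192 + h)/((-2963 - 16921) + 47562) = (-16192 - 6205/46)/((-2963 - 16921) + 47562) = -751037/(46*(-19884 + 47562)) = -751037/46/27678 = -751037/46*1/27678 = -107291/181884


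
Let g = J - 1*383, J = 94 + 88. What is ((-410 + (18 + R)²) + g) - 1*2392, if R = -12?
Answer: -2967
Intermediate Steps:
J = 182
g = -201 (g = 182 - 1*383 = 182 - 383 = -201)
((-410 + (18 + R)²) + g) - 1*2392 = ((-410 + (18 - 12)²) - 201) - 1*2392 = ((-410 + 6²) - 201) - 2392 = ((-410 + 36) - 201) - 2392 = (-374 - 201) - 2392 = -575 - 2392 = -2967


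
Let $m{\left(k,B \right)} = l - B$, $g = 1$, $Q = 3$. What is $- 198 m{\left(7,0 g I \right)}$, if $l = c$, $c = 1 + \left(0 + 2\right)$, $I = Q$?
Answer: $-594$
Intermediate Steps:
$I = 3$
$c = 3$ ($c = 1 + 2 = 3$)
$l = 3$
$m{\left(k,B \right)} = 3 - B$
$- 198 m{\left(7,0 g I \right)} = - 198 \left(3 - 0 \cdot 1 \cdot 3\right) = - 198 \left(3 - 0 \cdot 3\right) = - 198 \left(3 - 0\right) = - 198 \left(3 + 0\right) = \left(-198\right) 3 = -594$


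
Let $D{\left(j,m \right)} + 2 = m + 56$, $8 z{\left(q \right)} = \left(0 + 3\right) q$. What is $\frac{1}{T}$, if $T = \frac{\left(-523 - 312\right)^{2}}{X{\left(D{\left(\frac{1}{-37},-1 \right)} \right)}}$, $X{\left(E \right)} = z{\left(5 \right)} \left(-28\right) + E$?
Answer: $\frac{1}{1394450} \approx 7.1713 \cdot 10^{-7}$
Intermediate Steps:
$z{\left(q \right)} = \frac{3 q}{8}$ ($z{\left(q \right)} = \frac{\left(0 + 3\right) q}{8} = \frac{3 q}{8}$)
$D{\left(j,m \right)} = 54 + m$ ($D{\left(j,m \right)} = -2 + \left(m + 56\right) = -2 + \left(56 + m\right) = 54 + m$)
$X{\left(E \right)} = - \frac{105}{2} + E$ ($X{\left(E \right)} = \frac{3}{8} \cdot 5 \left(-28\right) + E = \frac{15}{8} \left(-28\right) + E = - \frac{105}{2} + E$)
$T = 1394450$ ($T = \frac{\left(-523 - 312\right)^{2}}{- \frac{105}{2} + \left(54 - 1\right)} = \frac{\left(-835\right)^{2}}{- \frac{105}{2} + 53} = 697225 \frac{1}{\frac{1}{2}} = 697225 \cdot 2 = 1394450$)
$\frac{1}{T} = \frac{1}{1394450}$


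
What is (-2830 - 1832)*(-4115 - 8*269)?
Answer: 29216754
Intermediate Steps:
(-2830 - 1832)*(-4115 - 8*269) = -4662*(-4115 - 2152) = -4662*(-6267) = 29216754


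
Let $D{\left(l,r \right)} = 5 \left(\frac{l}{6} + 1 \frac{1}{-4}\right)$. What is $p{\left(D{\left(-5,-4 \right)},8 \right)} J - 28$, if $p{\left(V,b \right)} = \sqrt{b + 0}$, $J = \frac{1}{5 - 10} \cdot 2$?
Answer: $-28 - \frac{4 \sqrt{2}}{5} \approx -29.131$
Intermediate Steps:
$D{\left(l,r \right)} = - \frac{5}{4} + \frac{5 l}{6}$ ($D{\left(l,r \right)} = 5 \left(l \frac{1}{6} + 1 \left(- \frac{1}{4}\right)\right) = 5 \left(\frac{l}{6} - \frac{1}{4}\right) = 5 \left(- \frac{1}{4} + \frac{l}{6}\right) = - \frac{5}{4} + \frac{5 l}{6}$)
$J = - \frac{2}{5}$ ($J = \frac{1}{-5} \cdot 2 = \left(- \frac{1}{5}\right) 2 = - \frac{2}{5} \approx -0.4$)
$p{\left(V,b \right)} = \sqrt{b}$
$p{\left(D{\left(-5,-4 \right)},8 \right)} J - 28 = \sqrt{8} \left(- \frac{2}{5}\right) - 28 = 2 \sqrt{2} \left(- \frac{2}{5}\right) - 28 = - \frac{4 \sqrt{2}}{5} - 28 = -28 - \frac{4 \sqrt{2}}{5}$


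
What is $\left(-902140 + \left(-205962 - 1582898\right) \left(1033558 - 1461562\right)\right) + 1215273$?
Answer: $765639548573$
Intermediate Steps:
$\left(-902140 + \left(-205962 - 1582898\right) \left(1033558 - 1461562\right)\right) + 1215273 = \left(-902140 - -765639235440\right) + 1215273 = \left(-902140 + 765639235440\right) + 1215273 = 765638333300 + 1215273 = 765639548573$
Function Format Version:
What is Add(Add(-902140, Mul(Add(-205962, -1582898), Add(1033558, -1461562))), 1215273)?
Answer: 765639548573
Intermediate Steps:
Add(Add(-902140, Mul(Add(-205962, -1582898), Add(1033558, -1461562))), 1215273) = Add(Add(-902140, Mul(-1788860, -428004)), 1215273) = Add(Add(-902140, 765639235440), 1215273) = Add(765638333300, 1215273) = 765639548573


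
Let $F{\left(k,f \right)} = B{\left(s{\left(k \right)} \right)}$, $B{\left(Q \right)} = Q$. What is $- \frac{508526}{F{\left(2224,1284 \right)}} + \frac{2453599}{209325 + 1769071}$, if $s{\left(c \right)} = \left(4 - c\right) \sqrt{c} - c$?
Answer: $\frac{1385099337891}{1218240861712} + \frac{141115965 \sqrt{139}}{342369232} \approx 5.9964$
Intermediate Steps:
$s{\left(c \right)} = - c + \sqrt{c} \left(4 - c\right)$ ($s{\left(c \right)} = \sqrt{c} \left(4 - c\right) - c = - c + \sqrt{c} \left(4 - c\right)$)
$F{\left(k,f \right)} = - k - k^{\frac{3}{2}} + 4 \sqrt{k}$
$- \frac{508526}{F{\left(2224,1284 \right)}} + \frac{2453599}{209325 + 1769071} = - \frac{508526}{\left(-1\right) 2224 - 2224^{\frac{3}{2}} + 4 \sqrt{2224}} + \frac{2453599}{209325 + 1769071} = - \frac{508526}{-2224 - 8896 \sqrt{139} + 4 \cdot 4 \sqrt{139}} + \frac{2453599}{1978396} = - \frac{508526}{-2224 - 8896 \sqrt{139} + 16 \sqrt{139}} + 2453599 \cdot \frac{1}{1978396} = - \frac{508526}{-2224 - 8880 \sqrt{139}} + \frac{2453599}{1978396} = \frac{2453599}{1978396} - \frac{508526}{-2224 - 8880 \sqrt{139}}$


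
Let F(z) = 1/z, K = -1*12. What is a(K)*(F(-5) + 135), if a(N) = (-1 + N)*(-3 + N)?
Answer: 26286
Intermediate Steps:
K = -12
a(K)*(F(-5) + 135) = (3 + (-12)² - 4*(-12))*(1/(-5) + 135) = (3 + 144 + 48)*(-⅕ + 135) = 195*(674/5) = 26286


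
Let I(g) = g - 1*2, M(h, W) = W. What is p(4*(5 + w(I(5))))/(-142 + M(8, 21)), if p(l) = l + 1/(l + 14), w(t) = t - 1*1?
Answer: -107/462 ≈ -0.23160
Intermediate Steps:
I(g) = -2 + g (I(g) = g - 2 = -2 + g)
w(t) = -1 + t (w(t) = t - 1 = -1 + t)
p(l) = l + 1/(14 + l)
p(4*(5 + w(I(5))))/(-142 + M(8, 21)) = ((1 + (4*(5 + (-1 + (-2 + 5))))² + 14*(4*(5 + (-1 + (-2 + 5)))))/(14 + 4*(5 + (-1 + (-2 + 5)))))/(-142 + 21) = ((1 + (4*(5 + (-1 + 3)))² + 14*(4*(5 + (-1 + 3))))/(14 + 4*(5 + (-1 + 3))))/(-121) = ((1 + (4*(5 + 2))² + 14*(4*(5 + 2)))/(14 + 4*(5 + 2)))*(-1/121) = ((1 + (4*7)² + 14*(4*7))/(14 + 4*7))*(-1/121) = ((1 + 28² + 14*28)/(14 + 28))*(-1/121) = ((1 + 784 + 392)/42)*(-1/121) = ((1/42)*1177)*(-1/121) = (1177/42)*(-1/121) = -107/462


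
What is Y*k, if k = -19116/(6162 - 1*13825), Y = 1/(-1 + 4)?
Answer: 6372/7663 ≈ 0.83153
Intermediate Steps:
Y = ⅓ (Y = 1/3 = ⅓ ≈ 0.33333)
k = 19116/7663 (k = -19116/(6162 - 13825) = -19116/(-7663) = -19116*(-1/7663) = 19116/7663 ≈ 2.4946)
Y*k = (⅓)*(19116/7663) = 6372/7663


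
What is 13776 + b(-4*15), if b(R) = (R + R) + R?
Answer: 13596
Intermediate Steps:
b(R) = 3*R (b(R) = 2*R + R = 3*R)
13776 + b(-4*15) = 13776 + 3*(-4*15) = 13776 + 3*(-60) = 13776 - 180 = 13596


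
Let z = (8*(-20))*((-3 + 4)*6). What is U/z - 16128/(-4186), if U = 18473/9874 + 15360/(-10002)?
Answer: 6067249051037/1574888781440 ≈ 3.8525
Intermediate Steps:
U = 5517051/16459958 (U = 18473*(1/9874) + 15360*(-1/10002) = 18473/9874 - 2560/1667 = 5517051/16459958 ≈ 0.33518)
z = -960 (z = -160*6 = -960)
U/z - 16128/(-4186) = (5517051/16459958)/(-960) - 16128/(-4186) = (5517051/16459958)*(-1/960) - 16128*(-1/4186) = -1839017/5267186560 + 1152/299 = 6067249051037/1574888781440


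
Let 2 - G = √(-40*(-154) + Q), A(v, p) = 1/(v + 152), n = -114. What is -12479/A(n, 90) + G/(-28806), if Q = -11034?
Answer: -6829931407/14403 + I*√4874/28806 ≈ -4.742e+5 + 0.0024236*I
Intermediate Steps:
A(v, p) = 1/(152 + v)
G = 2 - I*√4874 (G = 2 - √(-40*(-154) - 11034) = 2 - √(6160 - 11034) = 2 - √(-4874) = 2 - I*√4874 ≈ 2.0 - 69.814*I)
-12479/A(n, 90) + G/(-28806) = -12479/(1/(152 - 114)) + (2 - I*√4874)/(-28806) = -12479/(1/38) + (2 - I*√4874)*(-1/28806) = -12479/1/38 + (-1/14403 + I*√4874/28806) = -12479*38 + (-1/14403 + I*√4874/28806) = -474202 + (-1/14403 + I*√4874/28806) = -6829931407/14403 + I*√4874/28806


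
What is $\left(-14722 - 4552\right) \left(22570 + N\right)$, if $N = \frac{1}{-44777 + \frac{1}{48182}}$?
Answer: $- \frac{938519346302296472}{2157445413} \approx -4.3501 \cdot 10^{8}$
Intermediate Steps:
$N = - \frac{48182}{2157445413}$ ($N = \frac{1}{-44777 + \frac{1}{48182}} = \frac{1}{- \frac{2157445413}{48182}} = - \frac{48182}{2157445413} \approx -2.2333 \cdot 10^{-5}$)
$\left(-14722 - 4552\right) \left(22570 + N\right) = \left(-14722 - 4552\right) \left(22570 - \frac{48182}{2157445413}\right) = \left(-19274\right) \frac{48693542923228}{2157445413} = - \frac{938519346302296472}{2157445413}$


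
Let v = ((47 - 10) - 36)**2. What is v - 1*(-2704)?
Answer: 2705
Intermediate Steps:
v = 1 (v = (37 - 36)**2 = 1**2 = 1)
v - 1*(-2704) = 1 - 1*(-2704) = 1 + 2704 = 2705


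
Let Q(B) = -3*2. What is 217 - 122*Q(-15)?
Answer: 949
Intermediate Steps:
Q(B) = -6
217 - 122*Q(-15) = 217 - 122*(-6) = 217 + 732 = 949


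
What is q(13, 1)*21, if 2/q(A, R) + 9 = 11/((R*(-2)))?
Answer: -84/29 ≈ -2.8966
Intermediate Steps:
q(A, R) = 2/(-9 - 11/(2*R)) (q(A, R) = 2/(-9 + 11/((R*(-2)))) = 2/(-9 + 11/((-2*R))) = 2/(-9 + 11*(-1/(2*R))) = 2/(-9 - 11/(2*R)))
q(13, 1)*21 = -4*1/(11 + 18*1)*21 = -4*1/(11 + 18)*21 = -4*1/29*21 = -4*1*1/29*21 = -4/29*21 = -84/29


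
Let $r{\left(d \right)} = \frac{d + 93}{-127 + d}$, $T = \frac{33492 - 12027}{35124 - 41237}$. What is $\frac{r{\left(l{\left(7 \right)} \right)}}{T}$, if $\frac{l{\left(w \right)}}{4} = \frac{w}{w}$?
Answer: $\frac{592961}{2640195} \approx 0.22459$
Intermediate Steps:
$l{\left(w \right)} = 4$ ($l{\left(w \right)} = 4 \frac{w}{w} = 4 \cdot 1 = 4$)
$T = - \frac{21465}{6113}$ ($T = \frac{21465}{-6113} = 21465 \left(- \frac{1}{6113}\right) = - \frac{21465}{6113} \approx -3.5114$)
$r{\left(d \right)} = \frac{93 + d}{-127 + d}$
$\frac{r{\left(l{\left(7 \right)} \right)}}{T} = \frac{\frac{1}{-127 + 4} \left(93 + 4\right)}{- \frac{21465}{6113}} = \frac{1}{-123} \cdot 97 \left(- \frac{6113}{21465}\right) = \left(- \frac{1}{123}\right) 97 \left(- \frac{6113}{21465}\right) = \left(- \frac{97}{123}\right) \left(- \frac{6113}{21465}\right) = \frac{592961}{2640195}$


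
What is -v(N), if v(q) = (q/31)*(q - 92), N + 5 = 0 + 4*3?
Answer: 595/31 ≈ 19.194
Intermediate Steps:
N = 7 (N = -5 + (0 + 4*3) = -5 + (0 + 12) = -5 + 12 = 7)
v(q) = q*(-92 + q)/31 (v(q) = (q*(1/31))*(-92 + q) = (q/31)*(-92 + q) = q*(-92 + q)/31)
-v(N) = -7*(-92 + 7)/31 = -7*(-85)/31 = -1*(-595/31) = 595/31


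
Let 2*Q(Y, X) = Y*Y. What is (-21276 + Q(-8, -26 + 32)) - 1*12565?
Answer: -33809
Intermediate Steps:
Q(Y, X) = Y**2/2 (Q(Y, X) = (Y*Y)/2 = Y**2/2)
(-21276 + Q(-8, -26 + 32)) - 1*12565 = (-21276 + (1/2)*(-8)**2) - 1*12565 = (-21276 + (1/2)*64) - 12565 = (-21276 + 32) - 12565 = -21244 - 12565 = -33809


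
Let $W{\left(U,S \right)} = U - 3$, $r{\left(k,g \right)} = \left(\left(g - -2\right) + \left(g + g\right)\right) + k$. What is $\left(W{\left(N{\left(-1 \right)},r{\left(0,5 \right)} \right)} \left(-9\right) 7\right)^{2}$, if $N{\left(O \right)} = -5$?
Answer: $254016$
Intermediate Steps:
$r{\left(k,g \right)} = 2 + k + 3 g$ ($r{\left(k,g \right)} = \left(\left(g + 2\right) + 2 g\right) + k = \left(\left(2 + g\right) + 2 g\right) + k = \left(2 + 3 g\right) + k = 2 + k + 3 g$)
$W{\left(U,S \right)} = -3 + U$ ($W{\left(U,S \right)} = U - 3 = -3 + U$)
$\left(W{\left(N{\left(-1 \right)},r{\left(0,5 \right)} \right)} \left(-9\right) 7\right)^{2} = \left(\left(-3 - 5\right) \left(-9\right) 7\right)^{2} = \left(\left(-8\right) \left(-9\right) 7\right)^{2} = \left(72 \cdot 7\right)^{2} = 504^{2} = 254016$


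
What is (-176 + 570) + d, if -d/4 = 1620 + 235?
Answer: -7026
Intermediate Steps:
d = -7420 (d = -4*(1620 + 235) = -4*1855 = -7420)
(-176 + 570) + d = (-176 + 570) - 7420 = 394 - 7420 = -7026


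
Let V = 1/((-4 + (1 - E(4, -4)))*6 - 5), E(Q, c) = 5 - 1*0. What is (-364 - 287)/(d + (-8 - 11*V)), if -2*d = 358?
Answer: 11501/3300 ≈ 3.4852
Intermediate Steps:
E(Q, c) = 5 (E(Q, c) = 5 + 0 = 5)
d = -179 (d = -½*358 = -179)
V = -1/53 (V = 1/((-4 + (1 - 1*5))*6 - 5) = 1/((-4 + (1 - 5))*6 - 5) = 1/((-4 - 4)*6 - 5) = 1/(-8*6 - 5) = 1/(-48 - 5) = 1/(-53) = -1/53 ≈ -0.018868)
(-364 - 287)/(d + (-8 - 11*V)) = (-364 - 287)/(-179 + (-8 - 11*(-1/53))) = -651/(-179 + (-8 + 11/53)) = -651/(-179 - 413/53) = -651/(-9900/53) = -651*(-53/9900) = 11501/3300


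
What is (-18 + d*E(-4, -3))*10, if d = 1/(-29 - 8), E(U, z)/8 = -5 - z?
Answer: -6500/37 ≈ -175.68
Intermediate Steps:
E(U, z) = -40 - 8*z (E(U, z) = 8*(-5 - z) = -40 - 8*z)
d = -1/37 (d = 1/(-37) = -1/37 ≈ -0.027027)
(-18 + d*E(-4, -3))*10 = (-18 - (-40 - 8*(-3))/37)*10 = (-18 - (-40 + 24)/37)*10 = (-18 - 1/37*(-16))*10 = (-18 + 16/37)*10 = -650/37*10 = -6500/37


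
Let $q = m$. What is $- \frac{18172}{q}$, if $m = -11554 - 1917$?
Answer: $\frac{18172}{13471} \approx 1.349$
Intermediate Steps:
$m = -13471$
$q = -13471$
$- \frac{18172}{q} = - \frac{18172}{-13471} = \left(-18172\right) \left(- \frac{1}{13471}\right) = \frac{18172}{13471}$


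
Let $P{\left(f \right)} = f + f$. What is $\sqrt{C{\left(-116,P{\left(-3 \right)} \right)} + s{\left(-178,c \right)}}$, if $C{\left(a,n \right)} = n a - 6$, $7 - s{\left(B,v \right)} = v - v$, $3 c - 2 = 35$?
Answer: $\sqrt{697} \approx 26.401$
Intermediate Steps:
$c = \frac{37}{3}$ ($c = \frac{2}{3} + \frac{1}{3} \cdot 35 = \frac{2}{3} + \frac{35}{3} = \frac{37}{3} \approx 12.333$)
$P{\left(f \right)} = 2 f$
$s{\left(B,v \right)} = 7$ ($s{\left(B,v \right)} = 7 - \left(v - v\right) = 7 - 0 = 7 + 0 = 7$)
$C{\left(a,n \right)} = -6 + a n$ ($C{\left(a,n \right)} = a n - 6 = -6 + a n$)
$\sqrt{C{\left(-116,P{\left(-3 \right)} \right)} + s{\left(-178,c \right)}} = \sqrt{\left(-6 - 116 \cdot 2 \left(-3\right)\right) + 7} = \sqrt{\left(-6 - -696\right) + 7} = \sqrt{\left(-6 + 696\right) + 7} = \sqrt{690 + 7} = \sqrt{697}$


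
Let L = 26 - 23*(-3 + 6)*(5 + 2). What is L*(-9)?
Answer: 4113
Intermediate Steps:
L = -457 (L = 26 - 69*7 = 26 - 23*21 = 26 - 483 = -457)
L*(-9) = -457*(-9) = 4113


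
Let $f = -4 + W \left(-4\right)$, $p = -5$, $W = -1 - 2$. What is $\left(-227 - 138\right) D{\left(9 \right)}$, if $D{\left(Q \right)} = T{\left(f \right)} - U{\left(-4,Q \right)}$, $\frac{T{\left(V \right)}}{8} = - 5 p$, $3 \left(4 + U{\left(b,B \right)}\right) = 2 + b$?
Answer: $- \frac{224110}{3} \approx -74703.0$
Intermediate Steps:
$W = -3$ ($W = -1 - 2 = -3$)
$U{\left(b,B \right)} = - \frac{10}{3} + \frac{b}{3}$ ($U{\left(b,B \right)} = -4 + \frac{2 + b}{3} = -4 + \left(\frac{2}{3} + \frac{b}{3}\right) = - \frac{10}{3} + \frac{b}{3}$)
$f = 8$ ($f = -4 - -12 = -4 + 12 = 8$)
$T{\left(V \right)} = 200$ ($T{\left(V \right)} = 8 \left(\left(-5\right) \left(-5\right)\right) = 8 \cdot 25 = 200$)
$D{\left(Q \right)} = \frac{614}{3}$ ($D{\left(Q \right)} = 200 - \left(- \frac{10}{3} + \frac{1}{3} \left(-4\right)\right) = 200 - \left(- \frac{10}{3} - \frac{4}{3}\right) = 200 - - \frac{14}{3} = 200 + \frac{14}{3} = \frac{614}{3}$)
$\left(-227 - 138\right) D{\left(9 \right)} = \left(-227 - 138\right) \frac{614}{3} = \left(-365\right) \frac{614}{3} = - \frac{224110}{3}$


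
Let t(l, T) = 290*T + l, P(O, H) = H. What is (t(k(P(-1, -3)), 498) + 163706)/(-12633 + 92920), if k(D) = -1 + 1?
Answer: 308126/80287 ≈ 3.8378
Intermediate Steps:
k(D) = 0
t(l, T) = l + 290*T
(t(k(P(-1, -3)), 498) + 163706)/(-12633 + 92920) = ((0 + 290*498) + 163706)/(-12633 + 92920) = ((0 + 144420) + 163706)/80287 = (144420 + 163706)*(1/80287) = 308126*(1/80287) = 308126/80287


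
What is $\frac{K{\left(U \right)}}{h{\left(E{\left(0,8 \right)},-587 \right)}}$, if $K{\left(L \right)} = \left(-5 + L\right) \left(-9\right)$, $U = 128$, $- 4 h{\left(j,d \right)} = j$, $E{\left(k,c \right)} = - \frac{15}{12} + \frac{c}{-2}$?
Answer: $- \frac{5904}{7} \approx -843.43$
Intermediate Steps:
$E{\left(k,c \right)} = - \frac{5}{4} - \frac{c}{2}$ ($E{\left(k,c \right)} = \left(-15\right) \frac{1}{12} + c \left(- \frac{1}{2}\right) = - \frac{5}{4} - \frac{c}{2}$)
$h{\left(j,d \right)} = - \frac{j}{4}$
$K{\left(L \right)} = 45 - 9 L$
$\frac{K{\left(U \right)}}{h{\left(E{\left(0,8 \right)},-587 \right)}} = \frac{45 - 1152}{\left(- \frac{1}{4}\right) \left(- \frac{5}{4} - 4\right)} = - \frac{1107}{\left(- \frac{1}{4}\right) \left(- \frac{21}{4}\right)} = - \frac{1107}{\frac{21}{16}} = \left(-1107\right) \frac{16}{21} = - \frac{5904}{7}$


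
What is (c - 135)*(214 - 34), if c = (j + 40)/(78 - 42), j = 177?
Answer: -23215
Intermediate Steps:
c = 217/36 (c = (177 + 40)/(78 - 42) = 217/36 ≈ 6.0278)
(c - 135)*(214 - 34) = (217/36 - 135)*(214 - 34) = -4643/36*180 = -23215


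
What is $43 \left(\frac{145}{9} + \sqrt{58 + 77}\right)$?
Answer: $\frac{6235}{9} + 129 \sqrt{15} \approx 1192.4$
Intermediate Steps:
$43 \left(\frac{145}{9} + \sqrt{58 + 77}\right) = 43 \left(145 \cdot \frac{1}{9} + \sqrt{135}\right) = 43 \left(\frac{145}{9} + 3 \sqrt{15}\right) = \frac{6235}{9} + 129 \sqrt{15}$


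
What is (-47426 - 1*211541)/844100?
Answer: -258967/844100 ≈ -0.30680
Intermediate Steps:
(-47426 - 1*211541)/844100 = (-47426 - 211541)*(1/844100) = -258967*1/844100 = -258967/844100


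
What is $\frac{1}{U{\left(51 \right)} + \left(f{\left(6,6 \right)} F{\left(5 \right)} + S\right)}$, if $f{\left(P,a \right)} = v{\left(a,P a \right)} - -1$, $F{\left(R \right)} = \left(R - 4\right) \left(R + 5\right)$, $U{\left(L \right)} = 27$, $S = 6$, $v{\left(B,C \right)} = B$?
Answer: $\frac{1}{103} \approx 0.0097087$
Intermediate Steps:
$F{\left(R \right)} = \left(-4 + R\right) \left(5 + R\right)$
$f{\left(P,a \right)} = 1 + a$ ($f{\left(P,a \right)} = a - -1 = a + 1 = 1 + a$)
$\frac{1}{U{\left(51 \right)} + \left(f{\left(6,6 \right)} F{\left(5 \right)} + S\right)} = \frac{1}{27 + \left(\left(1 + 6\right) \left(-20 + 5 + 5^{2}\right) + 6\right)} = \frac{1}{27 + \left(7 \left(-20 + 5 + 25\right) + 6\right)} = \frac{1}{27 + \left(7 \cdot 10 + 6\right)} = \frac{1}{27 + \left(70 + 6\right)} = \frac{1}{27 + 76} = \frac{1}{103}$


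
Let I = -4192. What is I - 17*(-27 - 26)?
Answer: -3291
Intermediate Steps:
I - 17*(-27 - 26) = -4192 - 17*(-27 - 26) = -4192 - 17*(-53) = -4192 - 1*(-901) = -4192 + 901 = -3291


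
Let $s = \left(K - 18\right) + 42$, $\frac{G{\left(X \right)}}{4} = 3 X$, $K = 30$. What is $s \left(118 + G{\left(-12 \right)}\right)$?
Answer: $-1404$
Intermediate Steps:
$G{\left(X \right)} = 12 X$ ($G{\left(X \right)} = 4 \cdot 3 X = 12 X$)
$s = 54$ ($s = \left(30 - 18\right) + 42 = 12 + 42 = 54$)
$s \left(118 + G{\left(-12 \right)}\right) = 54 \left(118 + 12 \left(-12\right)\right) = 54 \left(118 - 144\right) = 54 \left(-26\right) = -1404$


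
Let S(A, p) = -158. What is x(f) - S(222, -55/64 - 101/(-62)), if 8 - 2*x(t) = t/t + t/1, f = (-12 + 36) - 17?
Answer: 158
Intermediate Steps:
f = 7 (f = 24 - 17 = 7)
x(t) = 7/2 - t/2 (x(t) = 4 - (t/t + t/1)/2 = 4 - (1 + t*1)/2 = 4 - (1 + t)/2 = 4 + (-½ - t/2) = 7/2 - t/2)
x(f) - S(222, -55/64 - 101/(-62)) = (7/2 - ½*7) - 1*(-158) = (7/2 - 7/2) + 158 = 0 + 158 = 158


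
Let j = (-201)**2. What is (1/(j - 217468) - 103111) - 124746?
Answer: -40345955420/177067 ≈ -2.2786e+5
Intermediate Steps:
j = 40401
(1/(j - 217468) - 103111) - 124746 = (1/(40401 - 217468) - 103111) - 124746 = (1/(-177067) - 103111) - 124746 = (-1/177067 - 103111) - 124746 = -18257555438/177067 - 124746 = -40345955420/177067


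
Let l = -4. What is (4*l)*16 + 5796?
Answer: 5540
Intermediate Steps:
(4*l)*16 + 5796 = (4*(-4))*16 + 5796 = -16*16 + 5796 = -256 + 5796 = 5540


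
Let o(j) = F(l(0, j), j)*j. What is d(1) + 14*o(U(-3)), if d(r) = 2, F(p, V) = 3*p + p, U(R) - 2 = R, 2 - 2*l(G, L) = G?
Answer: -54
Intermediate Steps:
l(G, L) = 1 - G/2
U(R) = 2 + R
F(p, V) = 4*p
o(j) = 4*j (o(j) = (4*(1 - ½*0))*j = (4*(1 + 0))*j = (4*1)*j = 4*j)
d(1) + 14*o(U(-3)) = 2 + 14*(4*(2 - 3)) = 2 + 14*(4*(-1)) = 2 + 14*(-4) = 2 - 56 = -54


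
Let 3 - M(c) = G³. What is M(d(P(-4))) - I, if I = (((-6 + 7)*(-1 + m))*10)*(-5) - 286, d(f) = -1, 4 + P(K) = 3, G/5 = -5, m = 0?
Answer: 15864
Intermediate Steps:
G = -25 (G = 5*(-5) = -25)
P(K) = -1 (P(K) = -4 + 3 = -1)
M(c) = 15628 (M(c) = 3 - 1*(-25)³ = 3 - 1*(-15625) = 3 + 15625 = 15628)
I = -236 (I = (((-6 + 7)*(-1 + 0))*10)*(-5) - 286 = ((1*(-1))*10)*(-5) - 286 = -1*10*(-5) - 286 = -10*(-5) - 286 = 50 - 286 = -236)
M(d(P(-4))) - I = 15628 - 1*(-236) = 15628 + 236 = 15864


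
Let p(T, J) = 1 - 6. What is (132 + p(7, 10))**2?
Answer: 16129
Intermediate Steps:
p(T, J) = -5
(132 + p(7, 10))**2 = (132 - 5)**2 = 127**2 = 16129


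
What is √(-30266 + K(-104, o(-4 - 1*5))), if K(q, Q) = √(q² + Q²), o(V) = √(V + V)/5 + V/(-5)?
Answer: √(-756650 + 5*√(270463 + 54*I*√2))/5 ≈ 4.2276e-5 + 173.67*I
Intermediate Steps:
o(V) = -V/5 + √2*√V/5 (o(V) = √(2*V)*(⅕) + V*(-⅕) = (√2*√V)*(⅕) - V/5 = √2*√V/5 - V/5 = -V/5 + √2*√V/5)
K(q, Q) = √(Q² + q²)
√(-30266 + K(-104, o(-4 - 1*5))) = √(-30266 + √((-(-4 - 1*5)/5 + √2*√(-4 - 1*5)/5)² + (-104)²)) = √(-30266 + √((-(-4 - 5)/5 + √2*√(-4 - 5)/5)² + 10816)) = √(-30266 + √((-⅕*(-9) + √2*√(-9)/5)² + 10816)) = √(-30266 + √((9/5 + √2*(3*I)/5)² + 10816)) = √(-30266 + √((9/5 + 3*I*√2/5)² + 10816)) = √(-30266 + √(10816 + (9/5 + 3*I*√2/5)²))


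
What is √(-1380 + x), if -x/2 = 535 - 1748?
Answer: √1046 ≈ 32.342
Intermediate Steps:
x = 2426 (x = -2*(535 - 1748) = -2*(-1213) = 2426)
√(-1380 + x) = √(-1380 + 2426) = √1046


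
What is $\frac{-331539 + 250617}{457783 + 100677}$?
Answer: $- \frac{40461}{279230} \approx -0.1449$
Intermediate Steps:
$\frac{-331539 + 250617}{457783 + 100677} = - \frac{80922}{558460} = \left(-80922\right) \frac{1}{558460} = - \frac{40461}{279230}$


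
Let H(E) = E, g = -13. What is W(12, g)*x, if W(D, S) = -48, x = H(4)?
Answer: -192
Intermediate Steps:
x = 4
W(12, g)*x = -48*4 = -192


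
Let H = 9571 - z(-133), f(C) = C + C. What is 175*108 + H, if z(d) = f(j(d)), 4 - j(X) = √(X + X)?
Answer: 28463 + 2*I*√266 ≈ 28463.0 + 32.619*I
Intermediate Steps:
j(X) = 4 - √2*√X (j(X) = 4 - √(X + X) = 4 - √(2*X) = 4 - √2*√X)
f(C) = 2*C
z(d) = 8 - 2*√2*√d (z(d) = 2*(4 - √2*√d) = 8 - 2*√2*√d)
H = 9563 + 2*I*√266 (H = 9571 - (8 - 2*√2*√(-133)) = 9571 - (8 - 2*√2*I*√133) = 9571 - (8 - 2*I*√266) = 9571 + (-8 + 2*I*√266) = 9563 + 2*I*√266 ≈ 9563.0 + 32.619*I)
175*108 + H = 175*108 + (9563 + 2*I*√266) = 18900 + (9563 + 2*I*√266) = 28463 + 2*I*√266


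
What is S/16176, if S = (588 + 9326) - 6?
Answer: 2477/4044 ≈ 0.61251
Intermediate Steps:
S = 9908 (S = 9914 - 6 = 9908)
S/16176 = 9908/16176 = 9908*(1/16176) = 2477/4044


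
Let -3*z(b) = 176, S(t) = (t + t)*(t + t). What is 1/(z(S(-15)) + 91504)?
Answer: 3/274336 ≈ 1.0936e-5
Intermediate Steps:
S(t) = 4*t² (S(t) = (2*t)*(2*t) = 4*t²)
z(b) = -176/3 (z(b) = -⅓*176 = -176/3)
1/(z(S(-15)) + 91504) = 1/(-176/3 + 91504) = 1/(274336/3) = 3/274336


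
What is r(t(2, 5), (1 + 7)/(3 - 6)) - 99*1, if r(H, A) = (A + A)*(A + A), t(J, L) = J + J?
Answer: -635/9 ≈ -70.556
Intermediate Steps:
t(J, L) = 2*J
r(H, A) = 4*A² (r(H, A) = (2*A)*(2*A) = 4*A²)
r(t(2, 5), (1 + 7)/(3 - 6)) - 99*1 = 4*((1 + 7)/(3 - 6))² - 99*1 = 4*(8/(-3))² - 99 = 4*(8*(-⅓))² - 99 = 4*(-8/3)² - 99 = 4*(64/9) - 99 = 256/9 - 99 = -635/9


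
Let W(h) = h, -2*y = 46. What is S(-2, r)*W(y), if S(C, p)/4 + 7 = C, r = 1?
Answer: 828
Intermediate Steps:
y = -23 (y = -1/2*46 = -23)
S(C, p) = -28 + 4*C
S(-2, r)*W(y) = (-28 + 4*(-2))*(-23) = (-28 - 8)*(-23) = -36*(-23) = 828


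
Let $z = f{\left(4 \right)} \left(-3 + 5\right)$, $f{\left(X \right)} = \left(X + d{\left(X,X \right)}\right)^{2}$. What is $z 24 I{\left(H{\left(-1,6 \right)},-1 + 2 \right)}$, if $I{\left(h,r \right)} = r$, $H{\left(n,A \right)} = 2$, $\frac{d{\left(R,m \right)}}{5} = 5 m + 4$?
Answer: $738048$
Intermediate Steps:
$d{\left(R,m \right)} = 20 + 25 m$ ($d{\left(R,m \right)} = 5 \left(5 m + 4\right) = 5 \left(4 + 5 m\right) = 20 + 25 m$)
$f{\left(X \right)} = \left(20 + 26 X\right)^{2}$ ($f{\left(X \right)} = \left(X + \left(20 + 25 X\right)\right)^{2} = \left(20 + 26 X\right)^{2}$)
$z = 30752$ ($z = 4 \left(10 + 13 \cdot 4\right)^{2} \left(-3 + 5\right) = 4 \left(10 + 52\right)^{2} \cdot 2 = 4 \cdot 62^{2} \cdot 2 = 4 \cdot 3844 \cdot 2 = 15376 \cdot 2 = 30752$)
$z 24 I{\left(H{\left(-1,6 \right)},-1 + 2 \right)} = 30752 \cdot 24 \left(-1 + 2\right) = 738048 \cdot 1 = 738048$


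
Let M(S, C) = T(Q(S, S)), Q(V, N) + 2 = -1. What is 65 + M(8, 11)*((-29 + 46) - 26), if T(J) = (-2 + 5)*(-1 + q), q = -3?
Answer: 173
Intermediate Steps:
Q(V, N) = -3 (Q(V, N) = -2 - 1 = -3)
T(J) = -12 (T(J) = (-2 + 5)*(-1 - 3) = 3*(-4) = -12)
M(S, C) = -12
65 + M(8, 11)*((-29 + 46) - 26) = 65 - 12*((-29 + 46) - 26) = 65 - 12*(17 - 26) = 65 - 12*(-9) = 65 + 108 = 173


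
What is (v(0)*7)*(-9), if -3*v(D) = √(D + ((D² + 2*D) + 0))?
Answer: 0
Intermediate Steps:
v(D) = -√(D² + 3*D)/3 (v(D) = -√(D + ((D² + 2*D) + 0))/3 = -√(D + (D² + 2*D))/3 = -√(D² + 3*D)/3)
(v(0)*7)*(-9) = (-√(0*(3 + 0))/3*7)*(-9) = (-√(0*3)/3*7)*(-9) = (-√0/3*7)*(-9) = (-⅓*0*7)*(-9) = (0*7)*(-9) = 0*(-9) = 0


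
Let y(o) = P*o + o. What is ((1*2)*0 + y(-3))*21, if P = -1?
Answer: 0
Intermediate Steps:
y(o) = 0 (y(o) = -o + o = 0)
((1*2)*0 + y(-3))*21 = ((1*2)*0 + 0)*21 = (2*0 + 0)*21 = (0 + 0)*21 = 0*21 = 0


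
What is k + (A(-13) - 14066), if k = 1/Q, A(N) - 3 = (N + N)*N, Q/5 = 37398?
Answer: -2566437749/186990 ≈ -13725.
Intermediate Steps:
Q = 186990 (Q = 5*37398 = 186990)
A(N) = 3 + 2*N**2 (A(N) = 3 + (N + N)*N = 3 + (2*N)*N = 3 + 2*N**2)
k = 1/186990 ≈ 5.3479e-6
k + (A(-13) - 14066) = 1/186990 + ((3 + 2*(-13)**2) - 14066) = 1/186990 + ((3 + 2*169) - 14066) = 1/186990 + ((3 + 338) - 14066) = 1/186990 + (341 - 14066) = 1/186990 - 13725 = -2566437749/186990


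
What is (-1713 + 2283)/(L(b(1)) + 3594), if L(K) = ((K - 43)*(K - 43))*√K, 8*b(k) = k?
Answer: 67127869440/409417594847 - 8583671040*√2/409417594847 ≈ 0.13431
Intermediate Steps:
b(k) = k/8
L(K) = √K*(-43 + K)² (L(K) = ((-43 + K)*(-43 + K))*√K = (-43 + K)²*√K = √K*(-43 + K)²)
(-1713 + 2283)/(L(b(1)) + 3594) = (-1713 + 2283)/(√((⅛)*1)*(-43 + (⅛)*1)² + 3594) = 570/(√(⅛)*(-43 + ⅛)² + 3594) = 570/((√2/4)*(-343/8)² + 3594) = 570/((√2/4)*(117649/64) + 3594) = 570/(117649*√2/256 + 3594) = 570/(3594 + 117649*√2/256)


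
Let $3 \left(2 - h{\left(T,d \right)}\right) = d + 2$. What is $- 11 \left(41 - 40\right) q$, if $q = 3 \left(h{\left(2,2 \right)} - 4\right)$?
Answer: $110$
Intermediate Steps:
$h{\left(T,d \right)} = \frac{4}{3} - \frac{d}{3}$ ($h{\left(T,d \right)} = 2 - \frac{d + 2}{3} = 2 - \frac{2 + d}{3} = 2 - \left(\frac{2}{3} + \frac{d}{3}\right) = \frac{4}{3} - \frac{d}{3}$)
$q = -10$ ($q = 3 \left(\left(\frac{4}{3} - \frac{2}{3}\right) - 4\right) = 3 \left(\frac{2}{3} - 4\right) = 3 \left(- \frac{10}{3}\right) = -10$)
$- 11 \left(41 - 40\right) q = - 11 \left(41 - 40\right) \left(-10\right) = \left(-11\right) 1 \left(-10\right) = \left(-11\right) \left(-10\right) = 110$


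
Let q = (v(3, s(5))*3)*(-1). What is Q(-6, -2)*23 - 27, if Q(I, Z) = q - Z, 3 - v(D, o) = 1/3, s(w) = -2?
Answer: -165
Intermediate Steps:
v(D, o) = 8/3 (v(D, o) = 3 - 1/3 = 3 - 1*⅓ = 3 - ⅓ = 8/3)
q = -8 (q = ((8/3)*3)*(-1) = 8*(-1) = -8)
Q(I, Z) = -8 - Z
Q(-6, -2)*23 - 27 = (-8 - 1*(-2))*23 - 27 = (-8 + 2)*23 - 27 = -6*23 - 27 = -138 - 27 = -165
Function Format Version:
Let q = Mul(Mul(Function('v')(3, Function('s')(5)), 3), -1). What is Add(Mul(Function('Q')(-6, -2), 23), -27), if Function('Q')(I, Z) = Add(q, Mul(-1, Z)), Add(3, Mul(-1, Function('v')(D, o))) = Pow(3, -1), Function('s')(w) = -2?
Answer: -165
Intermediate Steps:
Function('v')(D, o) = Rational(8, 3) (Function('v')(D, o) = Add(3, Mul(-1, Pow(3, -1))) = Add(3, Mul(-1, Rational(1, 3))) = Add(3, Rational(-1, 3)) = Rational(8, 3))
q = -8 (q = Mul(Mul(Rational(8, 3), 3), -1) = Mul(8, -1) = -8)
Function('Q')(I, Z) = Add(-8, Mul(-1, Z))
Add(Mul(Function('Q')(-6, -2), 23), -27) = Add(Mul(Add(-8, Mul(-1, -2)), 23), -27) = Add(Mul(Add(-8, 2), 23), -27) = Add(Mul(-6, 23), -27) = Add(-138, -27) = -165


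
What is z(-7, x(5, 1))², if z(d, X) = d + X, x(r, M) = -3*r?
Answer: 484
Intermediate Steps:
z(d, X) = X + d
z(-7, x(5, 1))² = (-3*5 - 7)² = (-15 - 7)² = (-22)² = 484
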